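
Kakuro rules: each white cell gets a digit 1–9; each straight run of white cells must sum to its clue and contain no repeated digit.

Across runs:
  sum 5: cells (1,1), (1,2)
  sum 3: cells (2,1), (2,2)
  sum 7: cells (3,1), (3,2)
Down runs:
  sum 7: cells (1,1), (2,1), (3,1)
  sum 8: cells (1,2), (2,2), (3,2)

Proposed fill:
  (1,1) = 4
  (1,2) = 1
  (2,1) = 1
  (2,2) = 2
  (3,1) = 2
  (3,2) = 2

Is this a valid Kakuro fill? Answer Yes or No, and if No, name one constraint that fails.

No — the across run (3,1)–(3,2) sums to 4, not 7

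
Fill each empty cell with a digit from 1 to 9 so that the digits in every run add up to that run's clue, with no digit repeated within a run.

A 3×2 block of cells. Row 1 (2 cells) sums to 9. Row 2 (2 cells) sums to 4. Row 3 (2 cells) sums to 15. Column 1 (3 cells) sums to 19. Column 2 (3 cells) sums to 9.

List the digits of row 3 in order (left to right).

9, 6

4 in 2 cells must be {1,3}.
The 4 across and the 19 down share only 3, so (2,1) = 3.
(2,2) = 4 − 3 = 1 completes the 4 across.
Given what's placed, (3,2) must be 6 to fit the 15 across and 9 down.
(1,1) = 7: the only remaining digit allowed by both the 9 across and the 19 down.
(1,2) = 9 − 7 = 2 completes the 9 across.
(3,1) = 15 − 6 = 9 completes the 15 across.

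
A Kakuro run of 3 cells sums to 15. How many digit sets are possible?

8

3 distinct digits from 1–9 sum between 6 and 24.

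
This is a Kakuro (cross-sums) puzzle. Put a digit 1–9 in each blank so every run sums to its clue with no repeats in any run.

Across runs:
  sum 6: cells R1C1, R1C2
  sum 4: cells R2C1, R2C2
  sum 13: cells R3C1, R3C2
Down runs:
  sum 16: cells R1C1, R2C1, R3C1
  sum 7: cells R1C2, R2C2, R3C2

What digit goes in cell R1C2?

2

4 in 2 cells must be {1,3}; 7 in 3 cells must be {1,2,4}.
The 4 across and the 7 down share only 1, so R2C2 = 1.
Given what's placed, R3C2 must be 4 to fit the 13 across and 7 down.
R1C2 = 7 − 5 = 2 completes the 7 down.
R2C1 = 4 − 1 = 3 completes the 4 across.
R3C1 = 13 − 4 = 9 completes the 13 across.
R1C1 = 6 − 2 = 4 completes the 6 across.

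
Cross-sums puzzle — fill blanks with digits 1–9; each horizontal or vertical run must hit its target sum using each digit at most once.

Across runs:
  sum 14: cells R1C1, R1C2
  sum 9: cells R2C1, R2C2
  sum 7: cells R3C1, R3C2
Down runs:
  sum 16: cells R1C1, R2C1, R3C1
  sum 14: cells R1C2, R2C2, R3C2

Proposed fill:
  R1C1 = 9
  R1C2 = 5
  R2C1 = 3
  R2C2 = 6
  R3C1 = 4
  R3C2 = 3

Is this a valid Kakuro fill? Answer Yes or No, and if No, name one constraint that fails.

Yes

Across: 9+5=14; 3+6=9; 4+3=7. Down: 9+3+4=16; 5+6+3=14. No digit repeats within any run.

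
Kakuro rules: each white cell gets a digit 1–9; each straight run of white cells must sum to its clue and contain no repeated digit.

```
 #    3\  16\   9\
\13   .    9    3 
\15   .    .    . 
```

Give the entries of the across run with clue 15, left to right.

3 in 2 cells must be {1,2}; 16 in 2 cells must be {7,9}.
R1C1 = 13 − 12 = 1 completes the 13 across.
R2C1 = 3 − 1 = 2 completes the 3 down.
R2C2 = 16 − 9 = 7 completes the 16 down.
R2C3 = 15 − 9 = 6 completes the 15 across.

2, 7, 6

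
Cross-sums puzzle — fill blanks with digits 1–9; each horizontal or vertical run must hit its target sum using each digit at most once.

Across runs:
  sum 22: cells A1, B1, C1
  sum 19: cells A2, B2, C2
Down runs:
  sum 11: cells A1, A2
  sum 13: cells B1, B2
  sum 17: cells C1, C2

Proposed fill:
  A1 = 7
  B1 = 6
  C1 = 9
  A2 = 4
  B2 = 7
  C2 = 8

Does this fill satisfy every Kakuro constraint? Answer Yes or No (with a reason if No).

Across: 7+6+9=22; 4+7+8=19. Down: 7+4=11; 6+7=13; 9+8=17. No digit repeats within any run.

Yes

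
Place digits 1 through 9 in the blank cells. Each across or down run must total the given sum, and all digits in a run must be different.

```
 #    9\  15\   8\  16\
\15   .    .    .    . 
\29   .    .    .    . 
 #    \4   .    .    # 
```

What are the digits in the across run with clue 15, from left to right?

1 5 2 7

29 in 4 cells must be {5,7,8,9}; 4 in 2 cells must be {1,3}; 16 in 2 cells must be {7,9}.
Only 5 fits R2C3 under both its across sum 29 and down sum 8.
Given what's placed, R3C3 must be 1 to fit the 4 across and 8 down.
R1C3 = 8 − 6 = 2 completes the 8 down.
R3C2 = 4 − 1 = 3 completes the 4 across.
No cell is forced outright now. R1C4 can only be 7 or 9 (the digits allowed by both its 15 across and its 16 down). If R1C4 = 9: then R1C2 would have to be in {1,3} for the 15 across but in {4,5,7,8} for the 15 down — contradiction. So R1C4 = 7.
Given what's placed, R1C2 must be 5 to fit the 15 across and 15 down.
R2C2 = 15 − 8 = 7 completes the 15 down.
R2C4 = 16 − 7 = 9 completes the 16 down.
R1C1 = 15 − 14 = 1 completes the 15 across.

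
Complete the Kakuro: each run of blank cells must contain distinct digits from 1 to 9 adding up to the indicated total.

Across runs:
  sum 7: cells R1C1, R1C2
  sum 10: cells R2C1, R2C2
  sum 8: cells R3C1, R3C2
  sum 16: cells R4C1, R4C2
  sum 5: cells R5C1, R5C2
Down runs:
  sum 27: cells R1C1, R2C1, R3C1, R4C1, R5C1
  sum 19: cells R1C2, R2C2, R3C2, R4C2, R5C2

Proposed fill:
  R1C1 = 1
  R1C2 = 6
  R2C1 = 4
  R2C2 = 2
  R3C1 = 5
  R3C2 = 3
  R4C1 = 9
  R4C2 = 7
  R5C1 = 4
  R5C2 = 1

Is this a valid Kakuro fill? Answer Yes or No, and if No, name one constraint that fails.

No — the across run R2C1–R2C2 sums to 6, not 10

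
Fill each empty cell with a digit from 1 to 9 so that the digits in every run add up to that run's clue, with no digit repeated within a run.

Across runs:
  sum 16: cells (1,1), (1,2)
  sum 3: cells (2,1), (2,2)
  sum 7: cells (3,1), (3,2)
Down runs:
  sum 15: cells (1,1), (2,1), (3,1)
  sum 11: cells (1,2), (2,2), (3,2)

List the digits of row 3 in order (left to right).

16 in 2 cells must be {7,9}; 3 in 2 cells must be {1,2}.
The 16 across and the 11 down share only 7, so (1,2) = 7.
Given what's placed, (2,2) must be 1 to fit the 3 across and 11 down.
(3,2) = 11 − 8 = 3 completes the 11 down.
(1,1) = 16 − 7 = 9 completes the 16 across.
(2,1) = 3 − 1 = 2 completes the 3 across.
(3,1) = 7 − 3 = 4 completes the 7 across.

4, 3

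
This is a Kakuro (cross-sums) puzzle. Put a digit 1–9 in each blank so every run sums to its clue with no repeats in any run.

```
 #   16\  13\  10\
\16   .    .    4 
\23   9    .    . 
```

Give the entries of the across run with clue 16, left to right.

23 in 3 cells must be {6,8,9}; 16 in 2 cells must be {7,9}.
R1C1 = 16 − 9 = 7 completes the 16 down.
R1C2 = 16 − 11 = 5 completes the 16 across.
R2C2 = 13 − 5 = 8 completes the 13 down.
R2C3 = 23 − 17 = 6 completes the 23 across.

7, 5, 4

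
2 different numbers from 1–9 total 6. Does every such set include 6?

No

Counterexample: {1,5} sums to 6 without using 6.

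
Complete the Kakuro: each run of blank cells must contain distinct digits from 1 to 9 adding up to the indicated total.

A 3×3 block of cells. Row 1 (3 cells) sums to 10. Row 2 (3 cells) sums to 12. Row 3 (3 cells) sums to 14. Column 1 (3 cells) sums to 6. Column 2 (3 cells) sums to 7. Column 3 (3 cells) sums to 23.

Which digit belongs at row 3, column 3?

8

6 in 3 cells must be {1,2,3}; 7 in 3 cells must be {1,2,4}; 23 in 3 cells must be {6,8,9}.
Only 6 fits (1,3) under both its across sum 10 and down sum 23.
Given what's placed, (1,2) must be 1 to fit the 10 across and 7 down.
(1,1) = 10 − 7 = 3 completes the 10 across.
No cell is forced outright now. (2,2) can only be 2 or 4 (the digits allowed by both its 12 across and its 7 down). If (2,2) = 4: then (2,3) would have to be in {1,2,3,5,6,7} for the 12 across but in {8,9} for the 23 down — contradiction. So (2,2) = 2.
Given what's placed, (2,1) must be 1 to fit the 12 across and 6 down.
(2,3) = 12 − 3 = 9 completes the 12 across.
(3,1) = 6 − 4 = 2 completes the 6 down.
(3,2) = 7 − 3 = 4 completes the 7 down.
(3,3) = 14 − 6 = 8 completes the 14 across.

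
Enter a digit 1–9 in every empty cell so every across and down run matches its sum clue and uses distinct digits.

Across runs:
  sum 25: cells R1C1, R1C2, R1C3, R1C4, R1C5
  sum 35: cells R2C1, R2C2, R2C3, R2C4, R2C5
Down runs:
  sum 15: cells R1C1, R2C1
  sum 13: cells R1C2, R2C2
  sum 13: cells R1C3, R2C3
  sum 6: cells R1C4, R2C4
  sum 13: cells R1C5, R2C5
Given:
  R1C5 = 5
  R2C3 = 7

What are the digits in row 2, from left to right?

6 9 7 5 8

35 in 5 cells must be {5,6,7,8,9}.
R1C3 = 13 − 7 = 6 completes the 13 down.
R2C4 = 5: the only remaining digit allowed by both the 35 across and the 6 down.
R2C5 = 13 − 5 = 8 completes the 13 down.
R1C4 = 6 − 5 = 1 completes the 6 down.
R1C1 = 9: the only remaining digit allowed by both the 25 across and the 15 down.
R1C2 = 25 − 21 = 4 completes the 25 across.
R2C1 = 15 − 9 = 6 completes the 15 down.
R2C2 = 35 − 26 = 9 completes the 35 across.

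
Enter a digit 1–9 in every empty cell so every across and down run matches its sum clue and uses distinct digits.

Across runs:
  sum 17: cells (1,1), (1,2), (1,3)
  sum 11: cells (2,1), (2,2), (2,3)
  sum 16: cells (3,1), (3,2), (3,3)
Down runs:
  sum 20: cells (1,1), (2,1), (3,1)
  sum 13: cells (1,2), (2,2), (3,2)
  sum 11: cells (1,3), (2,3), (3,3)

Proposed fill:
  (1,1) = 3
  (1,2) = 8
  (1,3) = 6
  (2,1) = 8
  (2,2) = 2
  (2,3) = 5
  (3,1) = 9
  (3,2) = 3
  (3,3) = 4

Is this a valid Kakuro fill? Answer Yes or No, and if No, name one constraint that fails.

No — the down run (1,3)–(3,3) sums to 15, not 11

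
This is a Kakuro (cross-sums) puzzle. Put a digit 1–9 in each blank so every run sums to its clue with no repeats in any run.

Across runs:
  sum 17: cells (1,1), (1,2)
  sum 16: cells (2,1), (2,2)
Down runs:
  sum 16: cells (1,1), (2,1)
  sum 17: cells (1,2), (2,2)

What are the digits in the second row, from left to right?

17 in 2 cells must be {8,9}; 16 in 2 cells must be {7,9}.
The 17 across and the 16 down share only 9, so (1,1) = 9.
(1,2) = 17 − 9 = 8 completes the 17 across.
(2,1) = 16 − 9 = 7 completes the 16 down.
(2,2) = 16 − 7 = 9 completes the 16 across.

7 9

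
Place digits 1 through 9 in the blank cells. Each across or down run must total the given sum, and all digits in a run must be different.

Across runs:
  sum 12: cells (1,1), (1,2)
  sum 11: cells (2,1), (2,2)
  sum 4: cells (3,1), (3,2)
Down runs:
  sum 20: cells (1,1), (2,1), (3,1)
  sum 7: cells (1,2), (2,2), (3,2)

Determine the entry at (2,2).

2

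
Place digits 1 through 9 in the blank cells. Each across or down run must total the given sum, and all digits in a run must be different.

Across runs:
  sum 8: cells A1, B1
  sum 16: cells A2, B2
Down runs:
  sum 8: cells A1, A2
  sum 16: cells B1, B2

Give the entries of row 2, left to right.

7, 9

16 in 2 cells must be {7,9}.
The 8 across and the 16 down share only 7, so B1 = 7.
The 16 across and the 8 down share only 7, so A2 = 7.
B2 = 16 − 7 = 9 completes the 16 across.
A1 = 8 − 7 = 1 completes the 8 across.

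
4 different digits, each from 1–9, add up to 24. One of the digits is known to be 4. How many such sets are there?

3

4 distinct digits from 1–9 sum between 10 and 30.
Keeping only sets containing 4.
Enumerating: {3,4,8,9}, {4,5,6,9}, {4,5,7,8}.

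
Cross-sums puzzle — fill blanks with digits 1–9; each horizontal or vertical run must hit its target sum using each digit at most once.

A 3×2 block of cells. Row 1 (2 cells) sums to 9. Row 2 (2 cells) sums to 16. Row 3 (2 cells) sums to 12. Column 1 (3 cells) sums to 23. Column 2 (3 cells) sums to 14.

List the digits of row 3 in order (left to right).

8 4

16 in 2 cells must be {7,9}; 23 in 3 cells must be {6,8,9}.
The 16 across and the 23 down share only 9, so (2,1) = 9.
(2,2) = 16 − 9 = 7 completes the 16 across.
Given what's placed, (3,1) must be 8 to fit the 12 across and 23 down.
(3,2) = 12 − 8 = 4 completes the 12 across.
(1,1) = 23 − 17 = 6 completes the 23 down.
(1,2) = 9 − 6 = 3 completes the 9 across.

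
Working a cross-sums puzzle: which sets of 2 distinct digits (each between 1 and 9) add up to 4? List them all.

{1,3}

2 distinct digits from 1–9 sum between 3 and 17.
Only one set works: {1,3}.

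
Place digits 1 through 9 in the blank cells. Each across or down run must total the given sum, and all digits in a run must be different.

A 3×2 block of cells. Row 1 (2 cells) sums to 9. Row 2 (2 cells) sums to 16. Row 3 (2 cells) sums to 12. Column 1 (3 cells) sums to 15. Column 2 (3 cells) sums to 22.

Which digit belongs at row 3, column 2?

7

16 in 2 cells must be {7,9}.
Nothing is forced directly, so branch on (2,1), whose candidates are 7 or 9. If (2,1) = 9: that forces (2,2) = 7, (3,2) = 9, (1,2) = 6, after which (3,1) would have to be in {3} for the 12 across but in {1,2,4,5} for the 15 down — contradiction. So (2,1) = 7.
(2,2) = 16 − 7 = 9 completes the 16 across.
Nothing is forced directly, so branch on (3,1), whose candidates are 3 or 5. If (3,1) = 3: that forces (1,1) = 5, after which (1,2) would have to be in {4} for the 9 across but in {5,6,7,8} for the 22 down — contradiction. So (3,1) = 5.
(1,1) = 15 − 12 = 3 completes the 15 down.
(1,2) = 9 − 3 = 6 completes the 9 across.
(3,2) = 12 − 5 = 7 completes the 12 across.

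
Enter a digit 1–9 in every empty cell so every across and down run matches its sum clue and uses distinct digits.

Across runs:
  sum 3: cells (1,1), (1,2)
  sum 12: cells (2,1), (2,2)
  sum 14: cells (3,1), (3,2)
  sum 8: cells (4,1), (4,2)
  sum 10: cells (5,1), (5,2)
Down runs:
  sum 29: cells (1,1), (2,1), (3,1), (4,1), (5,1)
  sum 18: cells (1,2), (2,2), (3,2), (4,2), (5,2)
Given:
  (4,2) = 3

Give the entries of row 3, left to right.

3 in 2 cells must be {1,2}.
(4,1) = 8 − 3 = 5 completes the 8 across.
Nothing is forced directly, so branch on (3,2), whose candidates are 5 or 8. If (3,2) = 5: that forces (2,2) = 7, (3,1) = 9, after which (2,1) would have to be in {5} for the 12 across but in {1,2,3,4,6,7,8} for the 29 down — contradiction. So (3,2) = 8.
Given what's placed, (2,2) must be 4 to fit the 12 across and 18 down.
(3,1) = 14 − 8 = 6 completes the 14 across.

6, 8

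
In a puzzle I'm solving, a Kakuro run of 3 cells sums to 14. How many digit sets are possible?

8

3 distinct digits from 1–9 sum between 6 and 24.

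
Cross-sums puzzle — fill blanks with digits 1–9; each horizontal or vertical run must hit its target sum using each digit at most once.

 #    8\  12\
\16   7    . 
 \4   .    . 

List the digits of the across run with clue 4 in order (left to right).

1, 3

16 in 2 cells must be {7,9}; 4 in 2 cells must be {1,3}.
R1C2 = 16 − 7 = 9 completes the 16 across.
R2C1 = 8 − 7 = 1 completes the 8 down.
R2C2 = 4 − 1 = 3 completes the 4 across.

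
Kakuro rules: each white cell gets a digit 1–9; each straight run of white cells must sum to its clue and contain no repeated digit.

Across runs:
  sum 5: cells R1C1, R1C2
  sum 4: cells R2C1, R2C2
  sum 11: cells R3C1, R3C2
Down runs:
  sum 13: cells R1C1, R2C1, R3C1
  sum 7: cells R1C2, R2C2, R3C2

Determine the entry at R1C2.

4 in 2 cells must be {1,3}; 7 in 3 cells must be {1,2,4}.
The 4 across and the 7 down share only 1, so R2C2 = 1.
R2C1 = 4 − 1 = 3 completes the 4 across.
Nothing is forced directly, so branch on R1C2, whose candidates are 2 or 4. If R1C2 = 2: then R1C1 would have to be in {3} for the 5 across but in {1,2,4,6,8,9} for the 13 down — contradiction. So R1C2 = 4.
R1C1 = 5 − 4 = 1 completes the 5 across.
R3C1 = 13 − 4 = 9 completes the 13 down.
R3C2 = 11 − 9 = 2 completes the 11 across.

4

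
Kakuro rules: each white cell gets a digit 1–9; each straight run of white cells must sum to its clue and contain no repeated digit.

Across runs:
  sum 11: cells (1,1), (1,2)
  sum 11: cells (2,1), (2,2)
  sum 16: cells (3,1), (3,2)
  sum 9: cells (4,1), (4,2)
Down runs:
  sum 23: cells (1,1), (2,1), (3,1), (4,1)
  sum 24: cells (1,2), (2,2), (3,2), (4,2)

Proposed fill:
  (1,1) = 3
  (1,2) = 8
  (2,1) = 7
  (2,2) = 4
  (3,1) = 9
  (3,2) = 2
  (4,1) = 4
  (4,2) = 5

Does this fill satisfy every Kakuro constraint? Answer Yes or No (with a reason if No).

No — the across run (3,1)–(3,2) sums to 11, not 16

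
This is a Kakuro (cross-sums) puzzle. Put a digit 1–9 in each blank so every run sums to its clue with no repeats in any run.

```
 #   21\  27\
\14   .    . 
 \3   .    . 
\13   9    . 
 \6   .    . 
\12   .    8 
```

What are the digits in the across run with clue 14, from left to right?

5 9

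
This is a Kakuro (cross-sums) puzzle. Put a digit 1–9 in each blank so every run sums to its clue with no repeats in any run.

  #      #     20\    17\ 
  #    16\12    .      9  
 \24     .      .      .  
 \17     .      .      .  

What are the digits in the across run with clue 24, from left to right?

24 in 3 cells must be {7,8,9}; 16 in 2 cells must be {7,9}.
R1C2 = 12 − 9 = 3 completes the 12 across.
Given what's placed, R2C3 must be 7 to fit the 24 across and 17 down.
R3C3 = 17 − 16 = 1 completes the 17 down.
R2C1 = 9: the only remaining digit allowed by both the 24 across and the 16 down.
R2C2 = 24 − 16 = 8 completes the 24 across.
R3C1 = 16 − 9 = 7 completes the 16 down.
R3C2 = 17 − 8 = 9 completes the 17 across.

9, 8, 7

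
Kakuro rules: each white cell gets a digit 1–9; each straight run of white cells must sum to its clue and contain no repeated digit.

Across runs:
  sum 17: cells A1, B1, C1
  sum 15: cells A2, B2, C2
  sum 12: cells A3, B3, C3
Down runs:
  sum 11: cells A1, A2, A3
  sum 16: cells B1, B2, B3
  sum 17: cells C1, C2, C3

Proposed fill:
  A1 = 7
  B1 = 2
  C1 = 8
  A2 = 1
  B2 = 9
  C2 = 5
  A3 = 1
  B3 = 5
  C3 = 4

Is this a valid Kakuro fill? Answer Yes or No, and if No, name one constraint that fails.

No — the down run A1–A3 sums to 9, not 11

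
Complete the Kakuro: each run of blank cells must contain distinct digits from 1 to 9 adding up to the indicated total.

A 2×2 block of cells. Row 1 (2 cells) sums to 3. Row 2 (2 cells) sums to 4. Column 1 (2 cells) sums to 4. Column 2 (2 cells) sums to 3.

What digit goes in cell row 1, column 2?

2

3 in 2 cells must be {1,2}; 4 in 2 cells must be {1,3}.
The 3 across and the 4 down share only 1, so (1,1) = 1.
(1,2) = 3 − 1 = 2 completes the 3 across.
(2,1) = 4 − 1 = 3 completes the 4 down.
(2,2) = 4 − 3 = 1 completes the 4 across.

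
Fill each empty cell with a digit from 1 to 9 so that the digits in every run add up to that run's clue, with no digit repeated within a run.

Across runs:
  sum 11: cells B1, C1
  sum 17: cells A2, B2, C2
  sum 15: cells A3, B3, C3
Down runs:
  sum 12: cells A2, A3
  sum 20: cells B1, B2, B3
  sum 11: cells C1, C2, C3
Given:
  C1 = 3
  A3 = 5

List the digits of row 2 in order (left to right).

7, 9, 1

B1 = 11 − 3 = 8 completes the 11 across.
A2 = 12 − 5 = 7 completes the 12 down.
B2 = 9: the only remaining digit allowed by both the 17 across and the 20 down.
C2 = 17 − 16 = 1 completes the 17 across.
B3 = 20 − 17 = 3 completes the 20 down.
C3 = 15 − 8 = 7 completes the 15 across.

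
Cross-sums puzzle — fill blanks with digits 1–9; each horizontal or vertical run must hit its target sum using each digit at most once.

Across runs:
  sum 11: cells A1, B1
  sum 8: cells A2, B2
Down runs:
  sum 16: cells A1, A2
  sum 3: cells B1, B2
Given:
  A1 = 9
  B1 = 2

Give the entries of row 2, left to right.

7 1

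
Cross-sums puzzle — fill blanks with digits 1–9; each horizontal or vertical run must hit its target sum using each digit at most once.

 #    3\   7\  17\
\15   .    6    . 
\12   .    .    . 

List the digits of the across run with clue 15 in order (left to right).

1 6 8

3 in 2 cells must be {1,2}; 17 in 2 cells must be {8,9}.
Given what's placed, R1C3 must be 8 to fit the 15 across and 17 down.
R2C2 = 7 − 6 = 1 completes the 7 down.
R2C3 = 17 − 8 = 9 completes the 17 down.
R1C1 = 15 − 14 = 1 completes the 15 across.
R2C1 = 12 − 10 = 2 completes the 12 across.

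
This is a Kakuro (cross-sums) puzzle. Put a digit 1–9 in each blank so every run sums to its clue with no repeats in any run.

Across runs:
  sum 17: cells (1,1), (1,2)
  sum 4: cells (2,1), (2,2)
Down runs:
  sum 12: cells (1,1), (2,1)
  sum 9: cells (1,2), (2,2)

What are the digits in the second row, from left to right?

17 in 2 cells must be {8,9}; 4 in 2 cells must be {1,3}.
The 17 across and the 9 down share only 8, so (1,2) = 8.
The 4 across and the 12 down share only 3, so (2,1) = 3.
(2,2) = 4 − 3 = 1 completes the 4 across.
(1,1) = 17 − 8 = 9 completes the 17 across.

3 1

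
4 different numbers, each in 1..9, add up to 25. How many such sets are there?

6

4 distinct digits from 1–9 sum between 10 and 30.
Enumerating: {1,7,8,9}, {2,6,8,9}, {3,5,8,9}, {3,6,7,9}, {4,5,7,9}, {4,6,7,8}.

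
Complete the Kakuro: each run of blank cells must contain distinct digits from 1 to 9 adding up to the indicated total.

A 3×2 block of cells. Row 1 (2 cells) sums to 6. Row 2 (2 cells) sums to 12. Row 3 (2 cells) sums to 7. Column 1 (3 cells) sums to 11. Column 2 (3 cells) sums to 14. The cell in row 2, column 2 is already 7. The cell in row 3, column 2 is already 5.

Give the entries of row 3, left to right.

2, 5

(1,2) = 14 − 12 = 2 completes the 14 down.
(2,1) = 12 − 7 = 5 completes the 12 across.
(3,1) = 7 − 5 = 2 completes the 7 across.
(1,1) = 6 − 2 = 4 completes the 6 across.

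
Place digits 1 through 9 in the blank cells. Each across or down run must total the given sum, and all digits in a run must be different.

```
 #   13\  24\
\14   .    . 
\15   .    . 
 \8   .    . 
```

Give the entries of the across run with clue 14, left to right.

5 9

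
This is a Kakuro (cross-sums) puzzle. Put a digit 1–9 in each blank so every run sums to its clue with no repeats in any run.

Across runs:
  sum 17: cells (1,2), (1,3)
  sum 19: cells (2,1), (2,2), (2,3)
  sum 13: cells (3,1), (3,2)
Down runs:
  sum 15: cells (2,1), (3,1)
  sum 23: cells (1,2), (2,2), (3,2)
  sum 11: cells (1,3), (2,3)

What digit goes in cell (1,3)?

9

17 in 2 cells must be {8,9}; 23 in 3 cells must be {6,8,9}.
Nothing is forced directly, so branch on (1,2), whose candidates are 8 or 9. If (1,2) = 9: that forces (1,3) = 8, (2,3) = 3, after which (2,2) would have to be in {7,9} for the 19 across but in {6,8} for the 23 down — contradiction. So (1,2) = 8.
(1,3) = 17 − 8 = 9 completes the 17 across.
(2,3) = 11 − 9 = 2 completes the 11 down.
(2,2) = 9: the only remaining digit allowed by both the 19 across and the 23 down.
(3,2) = 23 − 17 = 6 completes the 23 down.
(2,1) = 19 − 11 = 8 completes the 19 across.
(3,1) = 13 − 6 = 7 completes the 13 across.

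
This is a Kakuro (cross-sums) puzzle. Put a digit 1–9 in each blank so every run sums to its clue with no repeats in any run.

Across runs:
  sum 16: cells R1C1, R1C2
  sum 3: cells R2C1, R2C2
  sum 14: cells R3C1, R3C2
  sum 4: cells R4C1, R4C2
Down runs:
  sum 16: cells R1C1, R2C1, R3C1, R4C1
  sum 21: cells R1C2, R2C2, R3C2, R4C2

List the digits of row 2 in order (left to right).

2, 1

16 in 2 cells must be {7,9}; 3 in 2 cells must be {1,2}; 4 in 2 cells must be {1,3}.
Nothing is forced directly, so branch on R4C2, whose candidates are 1 or 3. If R4C2 = 1: then R2C2 would have to be in {1,2} for the 3 across but in {3,4,5,6,7,8,9} for the 21 down — contradiction. So R4C2 = 3.
R4C1 = 4 − 3 = 1 completes the 4 across.
Given what's placed, R2C1 must be 2 to fit the 3 across and 16 down.
R2C2 = 3 − 2 = 1 completes the 3 across.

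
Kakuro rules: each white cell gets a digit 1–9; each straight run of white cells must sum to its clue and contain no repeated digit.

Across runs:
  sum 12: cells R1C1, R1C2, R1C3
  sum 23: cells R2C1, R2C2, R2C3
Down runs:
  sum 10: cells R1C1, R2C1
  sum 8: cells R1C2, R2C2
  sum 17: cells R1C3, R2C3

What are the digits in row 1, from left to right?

1 2 9

23 in 3 cells must be {6,8,9}; 17 in 2 cells must be {8,9}.
The 23 across and the 8 down share only 6, so R2C2 = 6.
R1C2 = 8 − 6 = 2 completes the 8 down.
Given what's placed, R1C3 must be 9 to fit the 12 across and 17 down.
R2C3 = 17 − 9 = 8 completes the 17 down.
R1C1 = 12 − 11 = 1 completes the 12 across.
R2C1 = 23 − 14 = 9 completes the 23 across.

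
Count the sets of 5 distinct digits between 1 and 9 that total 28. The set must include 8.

6

5 distinct digits from 1–9 sum between 15 and 35.
Keeping only sets containing 8.
Enumerating: {1,3,7,8,9}, {1,4,6,8,9}, {2,3,6,8,9}, {2,4,5,8,9}, {2,5,6,7,8}, {3,4,6,7,8}.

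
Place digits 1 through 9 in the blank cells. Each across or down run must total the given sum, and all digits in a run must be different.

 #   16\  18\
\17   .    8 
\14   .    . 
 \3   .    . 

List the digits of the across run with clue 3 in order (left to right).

2, 1

17 in 2 cells must be {8,9}; 3 in 2 cells must be {1,2}.
R1C1 = 17 − 8 = 9 completes the 17 across.
R3C2 = 1: the only remaining digit allowed by both the 3 across and the 18 down.
R2C2 = 18 − 9 = 9 completes the 18 down.
R3C1 = 3 − 1 = 2 completes the 3 across.
R2C1 = 14 − 9 = 5 completes the 14 across.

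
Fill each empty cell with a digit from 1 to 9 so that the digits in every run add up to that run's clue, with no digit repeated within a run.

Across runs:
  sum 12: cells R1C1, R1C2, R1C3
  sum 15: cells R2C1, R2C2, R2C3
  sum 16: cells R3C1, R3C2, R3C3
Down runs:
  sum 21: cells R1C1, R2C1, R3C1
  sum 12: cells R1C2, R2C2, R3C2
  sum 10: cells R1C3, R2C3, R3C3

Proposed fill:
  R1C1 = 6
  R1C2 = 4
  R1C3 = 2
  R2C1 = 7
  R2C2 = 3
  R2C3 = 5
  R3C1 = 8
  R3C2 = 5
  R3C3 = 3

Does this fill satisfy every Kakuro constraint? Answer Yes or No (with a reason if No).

Yes

Across: 6+4+2=12; 7+3+5=15; 8+5+3=16. Down: 6+7+8=21; 4+3+5=12; 2+5+3=10. No digit repeats within any run.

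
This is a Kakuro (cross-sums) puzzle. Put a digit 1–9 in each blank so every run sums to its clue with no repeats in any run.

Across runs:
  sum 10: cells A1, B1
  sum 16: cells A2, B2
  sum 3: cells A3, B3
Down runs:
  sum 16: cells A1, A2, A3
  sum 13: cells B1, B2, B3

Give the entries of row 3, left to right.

16 in 2 cells must be {7,9}; 3 in 2 cells must be {1,2}.
Nothing is forced directly, so branch on A2, whose candidates are 7 or 9. If A2 = 7: that forces B2 = 9, A3 = 1, after which B3 would have to be in {2} for the 3 across but in {1,3} for the 13 down — contradiction. So A2 = 9.
B2 = 16 − 9 = 7 completes the 16 across.
Nothing is forced directly, so branch on A3, whose candidates are 1 or 2. If A3 = 2: then A1 would have to be in {1,2,3,4,6,7,8,9} for the 10 across but in {5} for the 16 down — contradiction. So A3 = 1.
A1 = 16 − 10 = 6 completes the 16 down.
B1 = 10 − 6 = 4 completes the 10 across.
B3 = 3 − 1 = 2 completes the 3 across.

1, 2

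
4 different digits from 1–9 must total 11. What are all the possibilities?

{1,2,3,5}

4 distinct digits from 1–9 sum between 10 and 30.
Only one set works: {1,2,3,5}.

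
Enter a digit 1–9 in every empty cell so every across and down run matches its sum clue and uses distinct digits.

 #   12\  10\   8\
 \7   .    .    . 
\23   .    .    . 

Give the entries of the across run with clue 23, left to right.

7 in 3 cells must be {1,2,4}; 23 in 3 cells must be {6,8,9}.
The 7 across and the 12 down share only 4, so R1C1 = 4.
R2C1 = 12 − 4 = 8 completes the 12 down.
Given what's placed, R2C3 must be 6 to fit the 23 across and 8 down.
R1C3 = 8 − 6 = 2 completes the 8 down.
R2C2 = 23 − 14 = 9 completes the 23 across.
R1C2 = 7 − 6 = 1 completes the 7 across.

8 9 6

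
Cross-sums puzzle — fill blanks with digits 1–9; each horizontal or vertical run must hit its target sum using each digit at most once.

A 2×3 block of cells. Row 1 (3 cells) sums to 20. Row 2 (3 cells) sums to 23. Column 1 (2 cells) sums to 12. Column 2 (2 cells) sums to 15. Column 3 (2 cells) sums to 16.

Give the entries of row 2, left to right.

8 6 9

23 in 3 cells must be {6,8,9}; 16 in 2 cells must be {7,9}.
The 23 across and the 16 down share only 9, so (2,3) = 9.
(1,3) = 16 − 9 = 7 completes the 16 down.
Given what's placed, (2,1) must be 8 to fit the 23 across and 12 down.
(2,2) = 23 − 17 = 6 completes the 23 across.
(1,1) = 12 − 8 = 4 completes the 12 down.
(1,2) = 20 − 11 = 9 completes the 20 across.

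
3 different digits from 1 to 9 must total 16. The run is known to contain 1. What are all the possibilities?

{1,6,9}; {1,7,8}

3 distinct digits from 1–9 sum between 6 and 24.
Keeping only sets containing 1.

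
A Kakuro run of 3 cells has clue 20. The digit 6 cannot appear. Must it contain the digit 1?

Counterexample: {3,8,9} sums to 20 under that restriction without using 1.

No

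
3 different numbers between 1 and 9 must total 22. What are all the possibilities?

3 distinct digits from 1–9 sum between 6 and 24.

{5,8,9}; {6,7,9}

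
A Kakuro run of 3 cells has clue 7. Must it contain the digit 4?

Yes

The only way to make 7 from 3 distinct digits is {1,2,4}, which contains 4.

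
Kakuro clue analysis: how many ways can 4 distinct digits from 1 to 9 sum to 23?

4 distinct digits from 1–9 sum between 10 and 30.

9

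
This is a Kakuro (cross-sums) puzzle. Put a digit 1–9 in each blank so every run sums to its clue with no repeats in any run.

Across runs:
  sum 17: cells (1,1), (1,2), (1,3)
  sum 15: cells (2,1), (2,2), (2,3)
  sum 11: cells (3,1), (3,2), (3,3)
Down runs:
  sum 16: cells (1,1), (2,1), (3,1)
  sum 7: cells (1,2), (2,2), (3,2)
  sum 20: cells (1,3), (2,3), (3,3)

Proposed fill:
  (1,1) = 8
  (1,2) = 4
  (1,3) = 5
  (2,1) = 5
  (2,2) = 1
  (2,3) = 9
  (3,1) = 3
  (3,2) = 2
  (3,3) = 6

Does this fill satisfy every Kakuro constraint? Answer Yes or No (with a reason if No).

Yes

Across: 8+4+5=17; 5+1+9=15; 3+2+6=11. Down: 8+5+3=16; 4+1+2=7; 5+9+6=20. No digit repeats within any run.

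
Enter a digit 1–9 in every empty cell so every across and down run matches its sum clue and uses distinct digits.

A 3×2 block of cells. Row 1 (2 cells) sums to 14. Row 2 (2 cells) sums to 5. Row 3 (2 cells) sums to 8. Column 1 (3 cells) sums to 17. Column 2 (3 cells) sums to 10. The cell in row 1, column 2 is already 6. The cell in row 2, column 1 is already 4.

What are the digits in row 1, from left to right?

8 6

(1,1) = 14 − 6 = 8 completes the 14 across.
(2,2) = 5 − 4 = 1 completes the 5 across.
(3,1) = 17 − 12 = 5 completes the 17 down.
(3,2) = 8 − 5 = 3 completes the 8 across.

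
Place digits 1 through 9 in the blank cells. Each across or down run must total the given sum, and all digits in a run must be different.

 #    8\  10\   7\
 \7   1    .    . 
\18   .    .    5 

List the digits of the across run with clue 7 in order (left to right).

1 4 2

7 in 3 cells must be {1,2,4}.
R1C3 = 7 − 5 = 2 completes the 7 down.
R2C1 = 8 − 1 = 7 completes the 8 down.
R2C2 = 18 − 12 = 6 completes the 18 across.
R1C2 = 7 − 3 = 4 completes the 7 across.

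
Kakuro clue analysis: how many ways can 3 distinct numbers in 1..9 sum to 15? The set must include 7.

3 distinct digits from 1–9 sum between 6 and 24.
Keeping only sets containing 7.
Enumerating: {2,6,7}, {3,5,7}.

2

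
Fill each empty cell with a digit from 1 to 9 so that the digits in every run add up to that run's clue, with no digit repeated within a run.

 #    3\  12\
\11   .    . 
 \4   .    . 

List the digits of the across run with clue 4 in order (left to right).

4 in 2 cells must be {1,3}; 3 in 2 cells must be {1,2}.
The 11 across and the 3 down share only 2, so R1C1 = 2.
R1C2 = 11 − 2 = 9 completes the 11 across.
R2C1 = 3 − 2 = 1 completes the 3 down.
R2C2 = 4 − 1 = 3 completes the 4 across.

1, 3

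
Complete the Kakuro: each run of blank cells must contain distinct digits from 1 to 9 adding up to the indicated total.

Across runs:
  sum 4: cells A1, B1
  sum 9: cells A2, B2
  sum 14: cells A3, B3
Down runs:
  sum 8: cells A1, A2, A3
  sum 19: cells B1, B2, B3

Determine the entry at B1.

3

4 in 2 cells must be {1,3}.
The 4 across and the 19 down share only 3, so B1 = 3.
Given what's placed, B2 must be 7 to fit the 9 across and 19 down.
A3 = 5: only digit in both the 14-across and 8-down candidate sets.
B3 = 14 − 5 = 9 completes the 14 across.
A1 = 4 − 3 = 1 completes the 4 across.
A2 = 9 − 7 = 2 completes the 9 across.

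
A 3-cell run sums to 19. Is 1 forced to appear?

No

Counterexample: {2,8,9} sums to 19 without using 1.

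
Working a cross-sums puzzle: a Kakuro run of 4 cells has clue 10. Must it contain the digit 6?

No

The only way to make 10 from 4 distinct digits is {1,2,3,4}, which does not contain 6.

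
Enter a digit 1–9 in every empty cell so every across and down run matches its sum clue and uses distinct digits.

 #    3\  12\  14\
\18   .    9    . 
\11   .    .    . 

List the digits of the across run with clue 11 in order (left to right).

3 in 2 cells must be {1,2}.
R2C2 = 12 − 9 = 3 completes the 12 down.
Given what's placed, R2C3 must be 6 to fit the 11 across and 14 down.
R1C3 = 14 − 6 = 8 completes the 14 down.
R2C1 = 11 − 9 = 2 completes the 11 across.
R1C1 = 18 − 17 = 1 completes the 18 across.

2 3 6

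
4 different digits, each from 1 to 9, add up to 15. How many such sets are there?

6

4 distinct digits from 1–9 sum between 10 and 30.
Enumerating: {1,2,3,9}, {1,2,4,8}, {1,2,5,7}, {1,3,4,7}, {1,3,5,6}, {2,3,4,6}.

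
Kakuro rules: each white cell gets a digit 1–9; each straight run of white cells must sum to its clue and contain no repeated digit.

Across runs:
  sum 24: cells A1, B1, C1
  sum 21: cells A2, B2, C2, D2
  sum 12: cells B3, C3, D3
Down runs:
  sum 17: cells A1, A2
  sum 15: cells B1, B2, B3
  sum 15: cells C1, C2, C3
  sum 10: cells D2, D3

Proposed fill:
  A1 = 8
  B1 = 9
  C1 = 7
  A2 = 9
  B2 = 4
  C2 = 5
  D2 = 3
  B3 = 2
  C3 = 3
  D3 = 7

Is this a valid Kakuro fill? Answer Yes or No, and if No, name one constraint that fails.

Yes

Across: 8+9+7=24; 9+4+5+3=21; 2+3+7=12. Down: 8+9=17; 9+4+2=15; 7+5+3=15; 3+7=10. No digit repeats within any run.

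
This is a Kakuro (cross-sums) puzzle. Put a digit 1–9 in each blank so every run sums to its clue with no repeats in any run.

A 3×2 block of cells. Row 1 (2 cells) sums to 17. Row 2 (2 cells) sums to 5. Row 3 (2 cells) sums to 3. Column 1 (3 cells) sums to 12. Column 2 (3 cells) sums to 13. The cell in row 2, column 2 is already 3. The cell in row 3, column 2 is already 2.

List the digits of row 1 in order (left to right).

9 8

17 in 2 cells must be {8,9}; 3 in 2 cells must be {1,2}.
(1,2) = 13 − 5 = 8 completes the 13 down.
(2,1) = 5 − 3 = 2 completes the 5 across.
(3,1) = 3 − 2 = 1 completes the 3 across.
(1,1) = 17 − 8 = 9 completes the 17 across.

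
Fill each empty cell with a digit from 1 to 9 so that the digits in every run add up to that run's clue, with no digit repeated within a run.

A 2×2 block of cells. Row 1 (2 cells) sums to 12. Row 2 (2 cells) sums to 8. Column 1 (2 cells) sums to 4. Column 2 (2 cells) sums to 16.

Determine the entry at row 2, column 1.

4 in 2 cells must be {1,3}; 16 in 2 cells must be {7,9}.
The 12 across and the 4 down share only 3, so (1,1) = 3.
(1,2) = 12 − 3 = 9 completes the 12 across.
(2,1) = 4 − 3 = 1 completes the 4 down.
(2,2) = 8 − 1 = 7 completes the 8 across.

1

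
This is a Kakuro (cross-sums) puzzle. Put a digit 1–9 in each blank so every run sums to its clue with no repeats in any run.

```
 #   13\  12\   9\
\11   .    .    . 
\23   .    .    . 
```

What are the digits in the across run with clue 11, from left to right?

23 in 3 cells must be {6,8,9}.
Nothing is forced directly, so branch on R2C2, whose candidates are 8 or 9. If R2C2 = 8: that forces R1C2 = 4, R2C3 = 6, after which R1C3 would have to be in {1,2,5,6} for the 11 across but in {3} for the 9 down — contradiction. So R2C2 = 9.
R1C2 = 12 − 9 = 3 completes the 12 down.
Nothing is forced directly, so branch on R2C1, whose candidates are 6 or 8. If R2C1 = 8: then R1C1 would have to be in {1,2,6,7} for the 11 across but in {5} for the 13 down — contradiction. So R2C1 = 6.
R1C1 = 13 − 6 = 7 completes the 13 down.
R1C3 = 11 − 10 = 1 completes the 11 across.
R2C3 = 23 − 15 = 8 completes the 23 across.

7 3 1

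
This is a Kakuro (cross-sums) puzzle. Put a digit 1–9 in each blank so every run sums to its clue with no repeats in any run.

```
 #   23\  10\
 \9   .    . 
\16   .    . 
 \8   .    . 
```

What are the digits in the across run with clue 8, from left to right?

6 2

16 in 2 cells must be {7,9}; 23 in 3 cells must be {6,8,9}.
The 16 across and the 23 down share only 9, so R2C1 = 9.
R2C2 = 16 − 9 = 7 completes the 16 across.
Given what's placed, R3C1 must be 6 to fit the 8 across and 23 down.
R3C2 = 8 − 6 = 2 completes the 8 across.
R1C1 = 23 − 15 = 8 completes the 23 down.
R1C2 = 9 − 8 = 1 completes the 9 across.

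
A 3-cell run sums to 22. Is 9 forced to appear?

Every partition of 22 into 3 distinct digits includes 9: {5,8,9}, {6,7,9}.

Yes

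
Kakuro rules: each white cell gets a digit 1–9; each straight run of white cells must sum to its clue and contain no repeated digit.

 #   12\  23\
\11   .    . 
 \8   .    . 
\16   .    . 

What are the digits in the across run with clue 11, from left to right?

3 8

16 in 2 cells must be {7,9}; 23 in 3 cells must be {6,8,9}.
The 8 across and the 23 down share only 6, so R2C2 = 6.
Given what's placed, R3C2 must be 9 to fit the 16 across and 23 down.
R1C2 = 23 − 15 = 8 completes the 23 down.
R2C1 = 8 − 6 = 2 completes the 8 across.
R3C1 = 16 − 9 = 7 completes the 16 across.
R1C1 = 11 − 8 = 3 completes the 11 across.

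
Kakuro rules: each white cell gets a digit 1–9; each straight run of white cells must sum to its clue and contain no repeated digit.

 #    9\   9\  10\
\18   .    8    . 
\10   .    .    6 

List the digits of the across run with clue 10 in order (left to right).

3 1 6

R1C3 = 10 − 6 = 4 completes the 10 down.
R2C2 = 9 − 8 = 1 completes the 9 down.
R1C1 = 18 − 12 = 6 completes the 18 across.
R2C1 = 10 − 7 = 3 completes the 10 across.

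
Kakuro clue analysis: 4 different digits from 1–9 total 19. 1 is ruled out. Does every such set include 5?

No

Counterexample: {2,3,6,8} sums to 19 under that restriction without using 5.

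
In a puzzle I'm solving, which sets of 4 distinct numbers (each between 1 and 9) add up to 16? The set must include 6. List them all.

{1,2,6,7}; {1,4,5,6}; {2,3,5,6}

4 distinct digits from 1–9 sum between 10 and 30.
Keeping only sets containing 6.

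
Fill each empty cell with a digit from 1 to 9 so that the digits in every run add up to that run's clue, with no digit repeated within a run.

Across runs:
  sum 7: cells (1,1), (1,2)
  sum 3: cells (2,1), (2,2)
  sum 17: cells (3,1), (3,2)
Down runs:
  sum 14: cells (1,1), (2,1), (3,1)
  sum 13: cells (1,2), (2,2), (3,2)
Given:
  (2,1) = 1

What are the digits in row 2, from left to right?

3 in 2 cells must be {1,2}; 17 in 2 cells must be {8,9}.
(2,2) = 3 − 1 = 2 completes the 3 across.
(3,2) = 8: the only remaining digit allowed by both the 17 across and the 13 down.
(1,2) = 13 − 10 = 3 completes the 13 down.
(3,1) = 17 − 8 = 9 completes the 17 across.
(1,1) = 7 − 3 = 4 completes the 7 across.

1 2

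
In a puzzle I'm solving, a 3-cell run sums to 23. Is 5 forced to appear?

No

The only way to make 23 from 3 distinct digits is {6,8,9}, which does not contain 5.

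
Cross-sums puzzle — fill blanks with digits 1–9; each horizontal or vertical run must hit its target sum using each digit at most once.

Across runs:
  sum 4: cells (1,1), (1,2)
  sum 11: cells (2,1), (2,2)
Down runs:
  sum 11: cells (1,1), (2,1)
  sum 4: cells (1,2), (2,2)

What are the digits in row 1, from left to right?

3 1

4 in 2 cells must be {1,3}.
The 4 across and the 11 down share only 3, so (1,1) = 3.
(1,2) = 4 − 3 = 1 completes the 4 across.
(2,1) = 11 − 3 = 8 completes the 11 down.
(2,2) = 11 − 8 = 3 completes the 11 across.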